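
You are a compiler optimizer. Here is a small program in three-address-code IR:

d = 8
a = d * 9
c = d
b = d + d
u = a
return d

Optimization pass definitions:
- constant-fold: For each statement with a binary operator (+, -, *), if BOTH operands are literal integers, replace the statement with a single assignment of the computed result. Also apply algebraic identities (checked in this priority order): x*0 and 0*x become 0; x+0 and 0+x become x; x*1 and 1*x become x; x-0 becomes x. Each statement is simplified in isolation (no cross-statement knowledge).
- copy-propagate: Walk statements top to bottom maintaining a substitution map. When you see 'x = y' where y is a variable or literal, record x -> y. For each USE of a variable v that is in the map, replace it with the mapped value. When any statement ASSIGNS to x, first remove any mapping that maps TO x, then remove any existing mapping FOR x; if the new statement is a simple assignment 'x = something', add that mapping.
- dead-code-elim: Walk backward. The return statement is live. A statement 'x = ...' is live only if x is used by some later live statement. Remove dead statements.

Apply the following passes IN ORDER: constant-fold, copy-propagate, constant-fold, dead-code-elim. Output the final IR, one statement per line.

Answer: return 8

Derivation:
Initial IR:
  d = 8
  a = d * 9
  c = d
  b = d + d
  u = a
  return d
After constant-fold (6 stmts):
  d = 8
  a = d * 9
  c = d
  b = d + d
  u = a
  return d
After copy-propagate (6 stmts):
  d = 8
  a = 8 * 9
  c = 8
  b = 8 + 8
  u = a
  return 8
After constant-fold (6 stmts):
  d = 8
  a = 72
  c = 8
  b = 16
  u = a
  return 8
After dead-code-elim (1 stmts):
  return 8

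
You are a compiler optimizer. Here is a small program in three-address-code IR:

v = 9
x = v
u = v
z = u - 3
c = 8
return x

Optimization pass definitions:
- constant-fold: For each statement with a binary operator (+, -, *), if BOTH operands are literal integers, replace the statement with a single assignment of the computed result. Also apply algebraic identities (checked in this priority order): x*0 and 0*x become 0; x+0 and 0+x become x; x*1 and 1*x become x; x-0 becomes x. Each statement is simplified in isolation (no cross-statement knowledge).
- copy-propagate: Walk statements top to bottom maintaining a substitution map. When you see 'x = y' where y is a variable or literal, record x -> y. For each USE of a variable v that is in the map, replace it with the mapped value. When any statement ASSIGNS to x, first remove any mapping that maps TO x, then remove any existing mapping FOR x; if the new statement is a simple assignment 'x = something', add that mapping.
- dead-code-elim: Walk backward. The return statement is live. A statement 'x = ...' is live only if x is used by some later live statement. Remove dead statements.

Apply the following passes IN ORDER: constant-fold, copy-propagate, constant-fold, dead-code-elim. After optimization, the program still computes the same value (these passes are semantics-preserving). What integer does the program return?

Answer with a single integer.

Initial IR:
  v = 9
  x = v
  u = v
  z = u - 3
  c = 8
  return x
After constant-fold (6 stmts):
  v = 9
  x = v
  u = v
  z = u - 3
  c = 8
  return x
After copy-propagate (6 stmts):
  v = 9
  x = 9
  u = 9
  z = 9 - 3
  c = 8
  return 9
After constant-fold (6 stmts):
  v = 9
  x = 9
  u = 9
  z = 6
  c = 8
  return 9
After dead-code-elim (1 stmts):
  return 9
Evaluate:
  v = 9  =>  v = 9
  x = v  =>  x = 9
  u = v  =>  u = 9
  z = u - 3  =>  z = 6
  c = 8  =>  c = 8
  return x = 9

Answer: 9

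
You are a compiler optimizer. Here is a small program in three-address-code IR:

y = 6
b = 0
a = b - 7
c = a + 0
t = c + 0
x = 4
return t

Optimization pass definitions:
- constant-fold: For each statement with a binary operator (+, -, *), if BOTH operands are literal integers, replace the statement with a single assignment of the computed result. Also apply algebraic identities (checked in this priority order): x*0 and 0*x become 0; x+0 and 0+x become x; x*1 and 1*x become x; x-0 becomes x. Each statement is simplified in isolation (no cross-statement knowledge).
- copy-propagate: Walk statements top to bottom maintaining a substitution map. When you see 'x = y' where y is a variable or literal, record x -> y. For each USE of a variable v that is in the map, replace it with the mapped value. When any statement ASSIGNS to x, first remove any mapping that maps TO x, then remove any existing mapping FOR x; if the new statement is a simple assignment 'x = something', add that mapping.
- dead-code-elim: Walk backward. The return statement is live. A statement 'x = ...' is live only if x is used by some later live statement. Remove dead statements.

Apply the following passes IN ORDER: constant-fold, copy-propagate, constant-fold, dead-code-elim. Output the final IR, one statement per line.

Answer: a = -7
return a

Derivation:
Initial IR:
  y = 6
  b = 0
  a = b - 7
  c = a + 0
  t = c + 0
  x = 4
  return t
After constant-fold (7 stmts):
  y = 6
  b = 0
  a = b - 7
  c = a
  t = c
  x = 4
  return t
After copy-propagate (7 stmts):
  y = 6
  b = 0
  a = 0 - 7
  c = a
  t = a
  x = 4
  return a
After constant-fold (7 stmts):
  y = 6
  b = 0
  a = -7
  c = a
  t = a
  x = 4
  return a
After dead-code-elim (2 stmts):
  a = -7
  return a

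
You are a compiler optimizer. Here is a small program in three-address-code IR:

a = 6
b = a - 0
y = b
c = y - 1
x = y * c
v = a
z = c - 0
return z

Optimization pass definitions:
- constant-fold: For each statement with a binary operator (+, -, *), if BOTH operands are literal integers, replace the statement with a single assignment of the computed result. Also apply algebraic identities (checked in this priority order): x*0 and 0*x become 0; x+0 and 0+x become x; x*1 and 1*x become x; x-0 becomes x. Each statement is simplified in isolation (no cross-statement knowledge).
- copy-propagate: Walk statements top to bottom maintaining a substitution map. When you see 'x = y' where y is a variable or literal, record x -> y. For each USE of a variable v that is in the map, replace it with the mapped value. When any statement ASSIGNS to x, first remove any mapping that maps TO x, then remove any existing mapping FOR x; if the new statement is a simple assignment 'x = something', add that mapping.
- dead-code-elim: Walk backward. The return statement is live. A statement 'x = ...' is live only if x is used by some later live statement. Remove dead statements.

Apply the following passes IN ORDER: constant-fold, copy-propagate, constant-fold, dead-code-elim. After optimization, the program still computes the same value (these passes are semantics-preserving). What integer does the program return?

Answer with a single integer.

Answer: 5

Derivation:
Initial IR:
  a = 6
  b = a - 0
  y = b
  c = y - 1
  x = y * c
  v = a
  z = c - 0
  return z
After constant-fold (8 stmts):
  a = 6
  b = a
  y = b
  c = y - 1
  x = y * c
  v = a
  z = c
  return z
After copy-propagate (8 stmts):
  a = 6
  b = 6
  y = 6
  c = 6 - 1
  x = 6 * c
  v = 6
  z = c
  return c
After constant-fold (8 stmts):
  a = 6
  b = 6
  y = 6
  c = 5
  x = 6 * c
  v = 6
  z = c
  return c
After dead-code-elim (2 stmts):
  c = 5
  return c
Evaluate:
  a = 6  =>  a = 6
  b = a - 0  =>  b = 6
  y = b  =>  y = 6
  c = y - 1  =>  c = 5
  x = y * c  =>  x = 30
  v = a  =>  v = 6
  z = c - 0  =>  z = 5
  return z = 5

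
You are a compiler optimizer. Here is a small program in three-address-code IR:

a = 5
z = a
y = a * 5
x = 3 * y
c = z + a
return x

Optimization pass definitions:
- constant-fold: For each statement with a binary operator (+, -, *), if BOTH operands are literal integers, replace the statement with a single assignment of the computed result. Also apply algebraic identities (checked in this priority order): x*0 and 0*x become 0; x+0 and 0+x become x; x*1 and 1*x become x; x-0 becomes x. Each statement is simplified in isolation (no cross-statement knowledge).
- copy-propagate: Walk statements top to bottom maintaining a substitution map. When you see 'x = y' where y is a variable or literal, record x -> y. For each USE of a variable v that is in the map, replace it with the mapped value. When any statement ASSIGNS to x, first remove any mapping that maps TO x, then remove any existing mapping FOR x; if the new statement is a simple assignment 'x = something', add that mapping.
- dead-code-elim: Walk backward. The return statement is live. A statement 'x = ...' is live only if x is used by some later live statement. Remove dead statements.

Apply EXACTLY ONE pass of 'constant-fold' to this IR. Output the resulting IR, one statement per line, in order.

Answer: a = 5
z = a
y = a * 5
x = 3 * y
c = z + a
return x

Derivation:
Applying constant-fold statement-by-statement:
  [1] a = 5  (unchanged)
  [2] z = a  (unchanged)
  [3] y = a * 5  (unchanged)
  [4] x = 3 * y  (unchanged)
  [5] c = z + a  (unchanged)
  [6] return x  (unchanged)
Result (6 stmts):
  a = 5
  z = a
  y = a * 5
  x = 3 * y
  c = z + a
  return x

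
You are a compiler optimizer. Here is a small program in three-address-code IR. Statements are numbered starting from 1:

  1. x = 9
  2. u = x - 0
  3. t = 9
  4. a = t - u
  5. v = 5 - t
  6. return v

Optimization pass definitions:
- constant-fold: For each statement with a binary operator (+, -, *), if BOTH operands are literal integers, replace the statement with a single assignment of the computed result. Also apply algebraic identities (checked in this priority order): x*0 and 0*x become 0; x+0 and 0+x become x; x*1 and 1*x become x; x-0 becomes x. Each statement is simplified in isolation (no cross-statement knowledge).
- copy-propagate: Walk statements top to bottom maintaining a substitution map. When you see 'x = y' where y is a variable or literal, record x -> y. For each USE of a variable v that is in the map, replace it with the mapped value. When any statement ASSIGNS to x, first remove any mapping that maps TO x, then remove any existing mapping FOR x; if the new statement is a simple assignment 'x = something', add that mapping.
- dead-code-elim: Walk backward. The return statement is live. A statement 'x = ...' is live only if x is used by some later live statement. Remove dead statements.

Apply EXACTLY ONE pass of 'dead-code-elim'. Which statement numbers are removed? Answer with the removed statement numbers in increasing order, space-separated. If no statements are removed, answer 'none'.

Backward liveness scan:
Stmt 1 'x = 9': DEAD (x not in live set [])
Stmt 2 'u = x - 0': DEAD (u not in live set [])
Stmt 3 't = 9': KEEP (t is live); live-in = []
Stmt 4 'a = t - u': DEAD (a not in live set ['t'])
Stmt 5 'v = 5 - t': KEEP (v is live); live-in = ['t']
Stmt 6 'return v': KEEP (return); live-in = ['v']
Removed statement numbers: [1, 2, 4]
Surviving IR:
  t = 9
  v = 5 - t
  return v

Answer: 1 2 4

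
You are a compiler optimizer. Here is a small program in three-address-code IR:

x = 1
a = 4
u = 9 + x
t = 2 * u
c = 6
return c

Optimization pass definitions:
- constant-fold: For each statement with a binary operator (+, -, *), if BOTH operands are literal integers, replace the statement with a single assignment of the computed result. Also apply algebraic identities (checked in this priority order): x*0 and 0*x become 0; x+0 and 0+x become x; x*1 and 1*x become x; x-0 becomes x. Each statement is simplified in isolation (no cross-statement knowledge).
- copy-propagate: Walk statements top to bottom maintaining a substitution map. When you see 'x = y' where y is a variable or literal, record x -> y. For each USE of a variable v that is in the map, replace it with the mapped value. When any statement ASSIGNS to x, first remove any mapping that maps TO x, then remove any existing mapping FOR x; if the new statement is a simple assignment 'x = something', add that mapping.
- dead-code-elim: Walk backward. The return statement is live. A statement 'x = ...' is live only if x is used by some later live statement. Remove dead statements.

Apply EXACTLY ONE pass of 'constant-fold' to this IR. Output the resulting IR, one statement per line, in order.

Answer: x = 1
a = 4
u = 9 + x
t = 2 * u
c = 6
return c

Derivation:
Applying constant-fold statement-by-statement:
  [1] x = 1  (unchanged)
  [2] a = 4  (unchanged)
  [3] u = 9 + x  (unchanged)
  [4] t = 2 * u  (unchanged)
  [5] c = 6  (unchanged)
  [6] return c  (unchanged)
Result (6 stmts):
  x = 1
  a = 4
  u = 9 + x
  t = 2 * u
  c = 6
  return c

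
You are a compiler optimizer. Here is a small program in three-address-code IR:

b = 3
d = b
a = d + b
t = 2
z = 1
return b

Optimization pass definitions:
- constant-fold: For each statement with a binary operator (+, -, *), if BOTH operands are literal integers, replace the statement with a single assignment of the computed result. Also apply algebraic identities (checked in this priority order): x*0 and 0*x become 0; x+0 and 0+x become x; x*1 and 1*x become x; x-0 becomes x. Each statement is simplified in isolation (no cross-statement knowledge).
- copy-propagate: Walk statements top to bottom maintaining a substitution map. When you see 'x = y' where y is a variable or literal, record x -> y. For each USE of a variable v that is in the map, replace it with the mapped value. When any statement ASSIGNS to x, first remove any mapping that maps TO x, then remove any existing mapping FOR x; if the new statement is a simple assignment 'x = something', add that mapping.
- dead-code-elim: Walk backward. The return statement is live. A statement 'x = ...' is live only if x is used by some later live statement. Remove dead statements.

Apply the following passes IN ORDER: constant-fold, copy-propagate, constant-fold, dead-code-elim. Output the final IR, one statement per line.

Initial IR:
  b = 3
  d = b
  a = d + b
  t = 2
  z = 1
  return b
After constant-fold (6 stmts):
  b = 3
  d = b
  a = d + b
  t = 2
  z = 1
  return b
After copy-propagate (6 stmts):
  b = 3
  d = 3
  a = 3 + 3
  t = 2
  z = 1
  return 3
After constant-fold (6 stmts):
  b = 3
  d = 3
  a = 6
  t = 2
  z = 1
  return 3
After dead-code-elim (1 stmts):
  return 3

Answer: return 3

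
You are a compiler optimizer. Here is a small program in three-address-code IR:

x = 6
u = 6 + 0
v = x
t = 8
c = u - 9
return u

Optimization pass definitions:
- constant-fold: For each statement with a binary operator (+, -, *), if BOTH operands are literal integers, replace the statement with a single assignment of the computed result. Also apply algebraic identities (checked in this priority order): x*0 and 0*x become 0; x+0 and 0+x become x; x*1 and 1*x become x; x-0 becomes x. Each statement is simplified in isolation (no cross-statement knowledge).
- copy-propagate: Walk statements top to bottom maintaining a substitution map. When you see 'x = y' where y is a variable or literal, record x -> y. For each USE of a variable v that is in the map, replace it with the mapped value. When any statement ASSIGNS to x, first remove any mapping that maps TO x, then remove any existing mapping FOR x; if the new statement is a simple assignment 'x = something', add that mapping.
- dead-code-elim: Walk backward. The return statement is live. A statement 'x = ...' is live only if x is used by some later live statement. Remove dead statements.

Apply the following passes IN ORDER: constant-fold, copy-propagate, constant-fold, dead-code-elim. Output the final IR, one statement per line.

Answer: return 6

Derivation:
Initial IR:
  x = 6
  u = 6 + 0
  v = x
  t = 8
  c = u - 9
  return u
After constant-fold (6 stmts):
  x = 6
  u = 6
  v = x
  t = 8
  c = u - 9
  return u
After copy-propagate (6 stmts):
  x = 6
  u = 6
  v = 6
  t = 8
  c = 6 - 9
  return 6
After constant-fold (6 stmts):
  x = 6
  u = 6
  v = 6
  t = 8
  c = -3
  return 6
After dead-code-elim (1 stmts):
  return 6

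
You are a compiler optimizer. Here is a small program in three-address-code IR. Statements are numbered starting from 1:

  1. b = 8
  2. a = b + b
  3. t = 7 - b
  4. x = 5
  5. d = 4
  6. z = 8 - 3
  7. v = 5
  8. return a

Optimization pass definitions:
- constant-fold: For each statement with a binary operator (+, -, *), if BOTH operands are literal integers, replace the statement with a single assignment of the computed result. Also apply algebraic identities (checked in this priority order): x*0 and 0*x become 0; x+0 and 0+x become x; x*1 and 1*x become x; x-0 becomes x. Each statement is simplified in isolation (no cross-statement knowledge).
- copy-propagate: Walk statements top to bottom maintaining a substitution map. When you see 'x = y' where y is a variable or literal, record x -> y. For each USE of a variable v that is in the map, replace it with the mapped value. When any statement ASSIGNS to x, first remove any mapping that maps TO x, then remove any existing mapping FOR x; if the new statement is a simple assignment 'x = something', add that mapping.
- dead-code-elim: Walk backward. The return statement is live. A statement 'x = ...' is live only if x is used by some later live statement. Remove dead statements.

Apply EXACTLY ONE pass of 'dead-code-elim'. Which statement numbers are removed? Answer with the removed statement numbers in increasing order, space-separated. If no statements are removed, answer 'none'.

Answer: 3 4 5 6 7

Derivation:
Backward liveness scan:
Stmt 1 'b = 8': KEEP (b is live); live-in = []
Stmt 2 'a = b + b': KEEP (a is live); live-in = ['b']
Stmt 3 't = 7 - b': DEAD (t not in live set ['a'])
Stmt 4 'x = 5': DEAD (x not in live set ['a'])
Stmt 5 'd = 4': DEAD (d not in live set ['a'])
Stmt 6 'z = 8 - 3': DEAD (z not in live set ['a'])
Stmt 7 'v = 5': DEAD (v not in live set ['a'])
Stmt 8 'return a': KEEP (return); live-in = ['a']
Removed statement numbers: [3, 4, 5, 6, 7]
Surviving IR:
  b = 8
  a = b + b
  return a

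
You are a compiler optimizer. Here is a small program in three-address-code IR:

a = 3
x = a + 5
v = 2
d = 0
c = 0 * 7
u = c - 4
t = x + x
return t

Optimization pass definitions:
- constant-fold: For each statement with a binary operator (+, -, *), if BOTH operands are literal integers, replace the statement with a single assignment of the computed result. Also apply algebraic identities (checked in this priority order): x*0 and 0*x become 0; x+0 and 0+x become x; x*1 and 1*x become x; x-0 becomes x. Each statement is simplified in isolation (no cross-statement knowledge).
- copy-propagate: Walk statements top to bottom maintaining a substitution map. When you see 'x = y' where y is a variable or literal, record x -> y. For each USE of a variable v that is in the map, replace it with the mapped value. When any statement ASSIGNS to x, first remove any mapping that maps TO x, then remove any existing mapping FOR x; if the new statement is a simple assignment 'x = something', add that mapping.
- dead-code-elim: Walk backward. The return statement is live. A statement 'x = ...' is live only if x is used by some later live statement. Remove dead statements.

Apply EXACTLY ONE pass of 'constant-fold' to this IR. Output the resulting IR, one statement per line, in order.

Answer: a = 3
x = a + 5
v = 2
d = 0
c = 0
u = c - 4
t = x + x
return t

Derivation:
Applying constant-fold statement-by-statement:
  [1] a = 3  (unchanged)
  [2] x = a + 5  (unchanged)
  [3] v = 2  (unchanged)
  [4] d = 0  (unchanged)
  [5] c = 0 * 7  -> c = 0
  [6] u = c - 4  (unchanged)
  [7] t = x + x  (unchanged)
  [8] return t  (unchanged)
Result (8 stmts):
  a = 3
  x = a + 5
  v = 2
  d = 0
  c = 0
  u = c - 4
  t = x + x
  return t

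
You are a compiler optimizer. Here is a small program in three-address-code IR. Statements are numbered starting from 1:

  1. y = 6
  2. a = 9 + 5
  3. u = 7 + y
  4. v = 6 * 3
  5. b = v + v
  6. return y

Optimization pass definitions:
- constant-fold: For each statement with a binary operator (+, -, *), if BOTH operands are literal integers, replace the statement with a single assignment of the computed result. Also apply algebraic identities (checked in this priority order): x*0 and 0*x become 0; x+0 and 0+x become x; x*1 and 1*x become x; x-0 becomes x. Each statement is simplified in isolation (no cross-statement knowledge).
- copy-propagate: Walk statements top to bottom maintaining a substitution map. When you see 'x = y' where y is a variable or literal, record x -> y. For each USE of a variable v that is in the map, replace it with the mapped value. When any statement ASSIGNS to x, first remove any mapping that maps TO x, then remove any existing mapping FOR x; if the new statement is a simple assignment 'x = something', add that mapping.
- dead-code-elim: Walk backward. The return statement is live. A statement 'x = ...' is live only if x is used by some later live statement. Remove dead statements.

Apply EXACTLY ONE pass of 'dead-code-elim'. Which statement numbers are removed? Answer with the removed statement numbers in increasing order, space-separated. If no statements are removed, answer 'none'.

Backward liveness scan:
Stmt 1 'y = 6': KEEP (y is live); live-in = []
Stmt 2 'a = 9 + 5': DEAD (a not in live set ['y'])
Stmt 3 'u = 7 + y': DEAD (u not in live set ['y'])
Stmt 4 'v = 6 * 3': DEAD (v not in live set ['y'])
Stmt 5 'b = v + v': DEAD (b not in live set ['y'])
Stmt 6 'return y': KEEP (return); live-in = ['y']
Removed statement numbers: [2, 3, 4, 5]
Surviving IR:
  y = 6
  return y

Answer: 2 3 4 5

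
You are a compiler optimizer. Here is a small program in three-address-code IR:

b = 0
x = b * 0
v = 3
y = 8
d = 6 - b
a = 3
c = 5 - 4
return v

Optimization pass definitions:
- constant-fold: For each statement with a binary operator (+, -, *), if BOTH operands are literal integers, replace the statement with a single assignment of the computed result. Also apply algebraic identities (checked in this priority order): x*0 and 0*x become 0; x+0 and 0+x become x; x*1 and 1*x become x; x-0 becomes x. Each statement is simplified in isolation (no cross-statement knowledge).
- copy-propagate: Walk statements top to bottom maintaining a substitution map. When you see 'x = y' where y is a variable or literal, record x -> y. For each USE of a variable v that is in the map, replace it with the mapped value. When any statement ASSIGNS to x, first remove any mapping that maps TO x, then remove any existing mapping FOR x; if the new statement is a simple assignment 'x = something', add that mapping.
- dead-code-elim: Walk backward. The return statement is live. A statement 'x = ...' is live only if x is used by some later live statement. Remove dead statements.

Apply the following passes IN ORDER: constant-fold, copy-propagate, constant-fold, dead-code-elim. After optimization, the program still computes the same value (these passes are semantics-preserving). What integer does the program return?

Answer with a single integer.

Answer: 3

Derivation:
Initial IR:
  b = 0
  x = b * 0
  v = 3
  y = 8
  d = 6 - b
  a = 3
  c = 5 - 4
  return v
After constant-fold (8 stmts):
  b = 0
  x = 0
  v = 3
  y = 8
  d = 6 - b
  a = 3
  c = 1
  return v
After copy-propagate (8 stmts):
  b = 0
  x = 0
  v = 3
  y = 8
  d = 6 - 0
  a = 3
  c = 1
  return 3
After constant-fold (8 stmts):
  b = 0
  x = 0
  v = 3
  y = 8
  d = 6
  a = 3
  c = 1
  return 3
After dead-code-elim (1 stmts):
  return 3
Evaluate:
  b = 0  =>  b = 0
  x = b * 0  =>  x = 0
  v = 3  =>  v = 3
  y = 8  =>  y = 8
  d = 6 - b  =>  d = 6
  a = 3  =>  a = 3
  c = 5 - 4  =>  c = 1
  return v = 3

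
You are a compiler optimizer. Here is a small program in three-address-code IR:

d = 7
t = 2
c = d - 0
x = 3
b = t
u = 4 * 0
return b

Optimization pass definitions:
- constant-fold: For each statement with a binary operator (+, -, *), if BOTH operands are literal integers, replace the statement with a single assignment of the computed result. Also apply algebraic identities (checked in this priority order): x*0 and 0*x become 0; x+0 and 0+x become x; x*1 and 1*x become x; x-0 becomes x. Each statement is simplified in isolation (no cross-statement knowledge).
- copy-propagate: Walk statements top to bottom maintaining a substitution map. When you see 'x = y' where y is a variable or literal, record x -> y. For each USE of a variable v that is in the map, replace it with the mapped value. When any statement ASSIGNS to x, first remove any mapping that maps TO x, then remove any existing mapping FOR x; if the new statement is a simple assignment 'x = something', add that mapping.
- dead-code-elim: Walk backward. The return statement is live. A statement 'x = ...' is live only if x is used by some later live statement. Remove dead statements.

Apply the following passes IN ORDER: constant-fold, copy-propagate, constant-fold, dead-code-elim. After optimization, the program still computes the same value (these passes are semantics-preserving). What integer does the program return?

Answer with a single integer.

Initial IR:
  d = 7
  t = 2
  c = d - 0
  x = 3
  b = t
  u = 4 * 0
  return b
After constant-fold (7 stmts):
  d = 7
  t = 2
  c = d
  x = 3
  b = t
  u = 0
  return b
After copy-propagate (7 stmts):
  d = 7
  t = 2
  c = 7
  x = 3
  b = 2
  u = 0
  return 2
After constant-fold (7 stmts):
  d = 7
  t = 2
  c = 7
  x = 3
  b = 2
  u = 0
  return 2
After dead-code-elim (1 stmts):
  return 2
Evaluate:
  d = 7  =>  d = 7
  t = 2  =>  t = 2
  c = d - 0  =>  c = 7
  x = 3  =>  x = 3
  b = t  =>  b = 2
  u = 4 * 0  =>  u = 0
  return b = 2

Answer: 2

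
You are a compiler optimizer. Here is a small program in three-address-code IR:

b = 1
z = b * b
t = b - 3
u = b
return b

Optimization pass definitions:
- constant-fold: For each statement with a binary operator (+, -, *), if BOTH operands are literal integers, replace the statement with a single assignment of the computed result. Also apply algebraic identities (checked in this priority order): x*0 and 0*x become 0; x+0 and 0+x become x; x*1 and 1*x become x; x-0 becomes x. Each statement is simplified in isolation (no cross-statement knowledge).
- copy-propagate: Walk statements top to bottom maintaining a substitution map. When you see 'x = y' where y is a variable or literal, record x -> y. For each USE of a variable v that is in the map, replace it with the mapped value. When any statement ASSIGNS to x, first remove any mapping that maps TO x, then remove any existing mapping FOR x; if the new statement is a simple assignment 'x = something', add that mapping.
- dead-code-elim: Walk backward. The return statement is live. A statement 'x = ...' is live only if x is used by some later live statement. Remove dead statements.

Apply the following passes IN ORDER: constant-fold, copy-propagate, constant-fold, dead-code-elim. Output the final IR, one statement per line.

Initial IR:
  b = 1
  z = b * b
  t = b - 3
  u = b
  return b
After constant-fold (5 stmts):
  b = 1
  z = b * b
  t = b - 3
  u = b
  return b
After copy-propagate (5 stmts):
  b = 1
  z = 1 * 1
  t = 1 - 3
  u = 1
  return 1
After constant-fold (5 stmts):
  b = 1
  z = 1
  t = -2
  u = 1
  return 1
After dead-code-elim (1 stmts):
  return 1

Answer: return 1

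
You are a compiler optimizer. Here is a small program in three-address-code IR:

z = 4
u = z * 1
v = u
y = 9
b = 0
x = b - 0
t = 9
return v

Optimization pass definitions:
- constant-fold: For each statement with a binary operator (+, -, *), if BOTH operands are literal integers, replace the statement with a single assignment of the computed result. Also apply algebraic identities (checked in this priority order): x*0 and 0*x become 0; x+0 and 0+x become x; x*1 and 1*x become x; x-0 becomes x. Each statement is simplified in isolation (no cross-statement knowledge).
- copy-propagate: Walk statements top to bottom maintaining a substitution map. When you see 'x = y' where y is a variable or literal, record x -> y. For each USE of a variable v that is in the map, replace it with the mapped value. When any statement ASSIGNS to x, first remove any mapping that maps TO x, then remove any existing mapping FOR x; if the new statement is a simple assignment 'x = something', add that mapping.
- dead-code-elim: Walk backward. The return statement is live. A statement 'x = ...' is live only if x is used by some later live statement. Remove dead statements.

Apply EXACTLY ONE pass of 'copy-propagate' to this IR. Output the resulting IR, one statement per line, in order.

Answer: z = 4
u = 4 * 1
v = u
y = 9
b = 0
x = 0 - 0
t = 9
return u

Derivation:
Applying copy-propagate statement-by-statement:
  [1] z = 4  (unchanged)
  [2] u = z * 1  -> u = 4 * 1
  [3] v = u  (unchanged)
  [4] y = 9  (unchanged)
  [5] b = 0  (unchanged)
  [6] x = b - 0  -> x = 0 - 0
  [7] t = 9  (unchanged)
  [8] return v  -> return u
Result (8 stmts):
  z = 4
  u = 4 * 1
  v = u
  y = 9
  b = 0
  x = 0 - 0
  t = 9
  return u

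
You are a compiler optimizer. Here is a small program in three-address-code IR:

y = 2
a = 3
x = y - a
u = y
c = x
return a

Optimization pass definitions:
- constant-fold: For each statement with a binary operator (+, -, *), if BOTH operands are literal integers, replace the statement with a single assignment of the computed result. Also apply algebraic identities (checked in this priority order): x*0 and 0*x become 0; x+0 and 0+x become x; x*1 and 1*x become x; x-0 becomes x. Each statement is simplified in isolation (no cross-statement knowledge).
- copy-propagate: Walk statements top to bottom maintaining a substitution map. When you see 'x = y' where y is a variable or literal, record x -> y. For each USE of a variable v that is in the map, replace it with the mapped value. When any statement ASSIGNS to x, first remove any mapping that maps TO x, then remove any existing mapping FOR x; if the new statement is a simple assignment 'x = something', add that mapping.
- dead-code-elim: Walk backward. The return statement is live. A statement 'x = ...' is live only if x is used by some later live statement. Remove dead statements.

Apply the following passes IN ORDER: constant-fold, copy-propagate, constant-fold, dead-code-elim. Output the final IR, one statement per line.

Answer: return 3

Derivation:
Initial IR:
  y = 2
  a = 3
  x = y - a
  u = y
  c = x
  return a
After constant-fold (6 stmts):
  y = 2
  a = 3
  x = y - a
  u = y
  c = x
  return a
After copy-propagate (6 stmts):
  y = 2
  a = 3
  x = 2 - 3
  u = 2
  c = x
  return 3
After constant-fold (6 stmts):
  y = 2
  a = 3
  x = -1
  u = 2
  c = x
  return 3
After dead-code-elim (1 stmts):
  return 3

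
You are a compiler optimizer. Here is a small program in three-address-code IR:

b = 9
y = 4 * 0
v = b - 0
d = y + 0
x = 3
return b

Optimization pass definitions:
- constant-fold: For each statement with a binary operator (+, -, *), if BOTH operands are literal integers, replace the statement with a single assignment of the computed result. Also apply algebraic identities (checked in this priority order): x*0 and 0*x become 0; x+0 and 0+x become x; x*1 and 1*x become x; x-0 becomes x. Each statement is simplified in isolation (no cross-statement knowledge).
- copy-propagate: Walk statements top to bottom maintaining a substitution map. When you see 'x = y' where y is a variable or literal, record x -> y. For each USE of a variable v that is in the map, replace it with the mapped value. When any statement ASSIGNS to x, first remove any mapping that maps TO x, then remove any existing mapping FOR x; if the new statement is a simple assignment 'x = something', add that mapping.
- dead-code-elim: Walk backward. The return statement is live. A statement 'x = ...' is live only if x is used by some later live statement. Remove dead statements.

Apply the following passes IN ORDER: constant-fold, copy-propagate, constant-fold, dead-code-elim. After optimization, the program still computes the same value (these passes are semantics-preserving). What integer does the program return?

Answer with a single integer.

Answer: 9

Derivation:
Initial IR:
  b = 9
  y = 4 * 0
  v = b - 0
  d = y + 0
  x = 3
  return b
After constant-fold (6 stmts):
  b = 9
  y = 0
  v = b
  d = y
  x = 3
  return b
After copy-propagate (6 stmts):
  b = 9
  y = 0
  v = 9
  d = 0
  x = 3
  return 9
After constant-fold (6 stmts):
  b = 9
  y = 0
  v = 9
  d = 0
  x = 3
  return 9
After dead-code-elim (1 stmts):
  return 9
Evaluate:
  b = 9  =>  b = 9
  y = 4 * 0  =>  y = 0
  v = b - 0  =>  v = 9
  d = y + 0  =>  d = 0
  x = 3  =>  x = 3
  return b = 9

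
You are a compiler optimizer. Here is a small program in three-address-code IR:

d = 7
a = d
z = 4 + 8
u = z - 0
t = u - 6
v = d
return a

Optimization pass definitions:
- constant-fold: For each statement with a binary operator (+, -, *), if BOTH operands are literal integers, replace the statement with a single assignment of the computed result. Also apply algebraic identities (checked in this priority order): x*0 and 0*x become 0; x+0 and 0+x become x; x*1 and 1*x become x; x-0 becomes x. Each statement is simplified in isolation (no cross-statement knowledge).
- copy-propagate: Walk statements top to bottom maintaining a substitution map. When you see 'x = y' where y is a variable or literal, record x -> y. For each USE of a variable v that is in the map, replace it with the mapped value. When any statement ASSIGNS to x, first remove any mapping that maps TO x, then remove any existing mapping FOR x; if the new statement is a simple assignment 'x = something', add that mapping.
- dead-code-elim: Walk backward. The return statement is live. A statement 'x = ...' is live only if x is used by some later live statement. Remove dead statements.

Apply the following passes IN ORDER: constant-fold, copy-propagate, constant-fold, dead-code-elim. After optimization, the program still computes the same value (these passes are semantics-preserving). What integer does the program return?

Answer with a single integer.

Answer: 7

Derivation:
Initial IR:
  d = 7
  a = d
  z = 4 + 8
  u = z - 0
  t = u - 6
  v = d
  return a
After constant-fold (7 stmts):
  d = 7
  a = d
  z = 12
  u = z
  t = u - 6
  v = d
  return a
After copy-propagate (7 stmts):
  d = 7
  a = 7
  z = 12
  u = 12
  t = 12 - 6
  v = 7
  return 7
After constant-fold (7 stmts):
  d = 7
  a = 7
  z = 12
  u = 12
  t = 6
  v = 7
  return 7
After dead-code-elim (1 stmts):
  return 7
Evaluate:
  d = 7  =>  d = 7
  a = d  =>  a = 7
  z = 4 + 8  =>  z = 12
  u = z - 0  =>  u = 12
  t = u - 6  =>  t = 6
  v = d  =>  v = 7
  return a = 7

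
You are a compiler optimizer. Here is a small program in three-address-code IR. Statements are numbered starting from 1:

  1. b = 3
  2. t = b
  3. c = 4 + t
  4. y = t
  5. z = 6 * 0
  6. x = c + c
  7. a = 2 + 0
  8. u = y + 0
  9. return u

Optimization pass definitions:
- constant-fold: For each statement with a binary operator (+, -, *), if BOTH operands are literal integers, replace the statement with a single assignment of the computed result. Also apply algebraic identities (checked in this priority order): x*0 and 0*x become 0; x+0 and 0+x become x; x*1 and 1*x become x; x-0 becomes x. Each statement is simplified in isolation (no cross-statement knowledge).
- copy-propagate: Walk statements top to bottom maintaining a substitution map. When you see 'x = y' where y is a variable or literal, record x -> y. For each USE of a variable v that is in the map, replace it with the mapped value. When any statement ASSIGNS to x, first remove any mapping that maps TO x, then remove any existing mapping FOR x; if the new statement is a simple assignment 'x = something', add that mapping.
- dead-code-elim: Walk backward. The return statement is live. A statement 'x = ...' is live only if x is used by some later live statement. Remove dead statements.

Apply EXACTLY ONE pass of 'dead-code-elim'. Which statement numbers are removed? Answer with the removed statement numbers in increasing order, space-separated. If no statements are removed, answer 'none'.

Backward liveness scan:
Stmt 1 'b = 3': KEEP (b is live); live-in = []
Stmt 2 't = b': KEEP (t is live); live-in = ['b']
Stmt 3 'c = 4 + t': DEAD (c not in live set ['t'])
Stmt 4 'y = t': KEEP (y is live); live-in = ['t']
Stmt 5 'z = 6 * 0': DEAD (z not in live set ['y'])
Stmt 6 'x = c + c': DEAD (x not in live set ['y'])
Stmt 7 'a = 2 + 0': DEAD (a not in live set ['y'])
Stmt 8 'u = y + 0': KEEP (u is live); live-in = ['y']
Stmt 9 'return u': KEEP (return); live-in = ['u']
Removed statement numbers: [3, 5, 6, 7]
Surviving IR:
  b = 3
  t = b
  y = t
  u = y + 0
  return u

Answer: 3 5 6 7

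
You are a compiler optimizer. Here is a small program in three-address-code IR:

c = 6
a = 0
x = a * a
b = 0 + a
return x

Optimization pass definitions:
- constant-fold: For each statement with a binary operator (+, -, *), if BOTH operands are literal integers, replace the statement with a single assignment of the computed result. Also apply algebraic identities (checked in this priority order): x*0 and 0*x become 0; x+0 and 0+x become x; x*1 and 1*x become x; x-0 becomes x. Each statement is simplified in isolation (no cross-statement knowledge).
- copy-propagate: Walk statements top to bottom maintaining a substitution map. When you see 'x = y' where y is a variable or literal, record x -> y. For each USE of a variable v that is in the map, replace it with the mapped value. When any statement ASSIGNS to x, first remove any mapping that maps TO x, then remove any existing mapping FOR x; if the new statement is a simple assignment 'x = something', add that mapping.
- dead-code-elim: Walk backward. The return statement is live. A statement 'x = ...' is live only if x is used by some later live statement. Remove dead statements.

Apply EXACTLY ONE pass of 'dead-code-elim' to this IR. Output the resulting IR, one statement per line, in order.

Answer: a = 0
x = a * a
return x

Derivation:
Applying dead-code-elim statement-by-statement:
  [5] return x  -> KEEP (return); live=['x']
  [4] b = 0 + a  -> DEAD (b not live)
  [3] x = a * a  -> KEEP; live=['a']
  [2] a = 0  -> KEEP; live=[]
  [1] c = 6  -> DEAD (c not live)
Result (3 stmts):
  a = 0
  x = a * a
  return x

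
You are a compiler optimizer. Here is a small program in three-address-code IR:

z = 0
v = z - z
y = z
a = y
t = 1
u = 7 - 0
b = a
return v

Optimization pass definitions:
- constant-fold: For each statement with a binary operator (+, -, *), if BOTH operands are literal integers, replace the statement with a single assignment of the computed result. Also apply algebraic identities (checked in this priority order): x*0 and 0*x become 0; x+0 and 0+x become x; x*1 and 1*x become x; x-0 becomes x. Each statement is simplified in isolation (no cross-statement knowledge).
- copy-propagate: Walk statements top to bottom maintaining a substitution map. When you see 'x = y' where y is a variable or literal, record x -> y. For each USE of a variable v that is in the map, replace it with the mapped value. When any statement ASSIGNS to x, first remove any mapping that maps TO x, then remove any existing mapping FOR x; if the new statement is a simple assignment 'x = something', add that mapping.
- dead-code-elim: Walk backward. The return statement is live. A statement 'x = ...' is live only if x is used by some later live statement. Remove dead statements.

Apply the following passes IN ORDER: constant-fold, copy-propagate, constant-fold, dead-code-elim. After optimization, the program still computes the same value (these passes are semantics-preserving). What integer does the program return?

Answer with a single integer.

Initial IR:
  z = 0
  v = z - z
  y = z
  a = y
  t = 1
  u = 7 - 0
  b = a
  return v
After constant-fold (8 stmts):
  z = 0
  v = z - z
  y = z
  a = y
  t = 1
  u = 7
  b = a
  return v
After copy-propagate (8 stmts):
  z = 0
  v = 0 - 0
  y = 0
  a = 0
  t = 1
  u = 7
  b = 0
  return v
After constant-fold (8 stmts):
  z = 0
  v = 0
  y = 0
  a = 0
  t = 1
  u = 7
  b = 0
  return v
After dead-code-elim (2 stmts):
  v = 0
  return v
Evaluate:
  z = 0  =>  z = 0
  v = z - z  =>  v = 0
  y = z  =>  y = 0
  a = y  =>  a = 0
  t = 1  =>  t = 1
  u = 7 - 0  =>  u = 7
  b = a  =>  b = 0
  return v = 0

Answer: 0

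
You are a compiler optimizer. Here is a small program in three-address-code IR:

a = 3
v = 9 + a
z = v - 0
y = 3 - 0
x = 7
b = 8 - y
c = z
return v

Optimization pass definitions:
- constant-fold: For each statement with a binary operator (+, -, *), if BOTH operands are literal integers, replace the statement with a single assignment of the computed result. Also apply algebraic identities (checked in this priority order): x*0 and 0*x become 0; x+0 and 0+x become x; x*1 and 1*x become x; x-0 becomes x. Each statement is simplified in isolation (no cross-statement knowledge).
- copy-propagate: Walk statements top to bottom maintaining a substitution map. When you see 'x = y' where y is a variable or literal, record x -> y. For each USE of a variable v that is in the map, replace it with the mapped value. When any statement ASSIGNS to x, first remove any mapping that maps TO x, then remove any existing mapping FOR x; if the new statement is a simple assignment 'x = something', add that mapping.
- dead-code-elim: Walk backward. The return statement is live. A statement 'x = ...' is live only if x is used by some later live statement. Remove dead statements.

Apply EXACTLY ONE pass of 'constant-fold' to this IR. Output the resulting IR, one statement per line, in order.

Applying constant-fold statement-by-statement:
  [1] a = 3  (unchanged)
  [2] v = 9 + a  (unchanged)
  [3] z = v - 0  -> z = v
  [4] y = 3 - 0  -> y = 3
  [5] x = 7  (unchanged)
  [6] b = 8 - y  (unchanged)
  [7] c = z  (unchanged)
  [8] return v  (unchanged)
Result (8 stmts):
  a = 3
  v = 9 + a
  z = v
  y = 3
  x = 7
  b = 8 - y
  c = z
  return v

Answer: a = 3
v = 9 + a
z = v
y = 3
x = 7
b = 8 - y
c = z
return v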